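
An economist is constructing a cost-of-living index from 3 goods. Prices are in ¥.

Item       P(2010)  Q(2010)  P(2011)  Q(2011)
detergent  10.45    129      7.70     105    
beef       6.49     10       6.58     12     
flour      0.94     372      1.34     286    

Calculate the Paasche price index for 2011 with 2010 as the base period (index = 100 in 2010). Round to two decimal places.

88.00

Paasche price index uses current-period quantities as weights.
ΣP(2011)·Q(2011) = 7.70×105 + 6.58×12 + 1.34×286 = 808.5 + 78.96 + 383.24 = 1270.7
ΣP(2010)·Q(2011) = 10.45×105 + 6.49×12 + 0.94×286 = 1097.25 + 77.88 + 268.84 = 1443.97
Index = 1270.7 / 1443.97 × 100 = 88.0004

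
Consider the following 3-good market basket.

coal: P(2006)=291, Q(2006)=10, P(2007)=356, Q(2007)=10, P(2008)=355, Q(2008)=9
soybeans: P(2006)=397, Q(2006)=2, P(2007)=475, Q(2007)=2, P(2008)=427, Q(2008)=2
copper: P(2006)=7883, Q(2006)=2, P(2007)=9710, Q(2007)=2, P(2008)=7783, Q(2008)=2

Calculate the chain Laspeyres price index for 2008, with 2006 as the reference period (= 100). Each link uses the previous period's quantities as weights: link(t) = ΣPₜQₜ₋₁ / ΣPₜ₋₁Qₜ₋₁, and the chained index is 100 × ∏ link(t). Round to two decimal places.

Link 2006→2007:
ΣP(2007)Q(2006) = 356×10 + 475×2 + 9710×2 = 3560 + 950 + 19420 = 23930
ΣP(2006)Q(2006) = 291×10 + 397×2 + 7883×2 = 2910 + 794 + 15766 = 19470
link = 23930/19470 = 1.229070
Link 2007→2008:
ΣP(2008)Q(2007) = 355×10 + 427×2 + 7783×2 = 3550 + 854 + 15566 = 19970
ΣP(2007)Q(2007) = 356×10 + 475×2 + 9710×2 = 3560 + 950 + 19420 = 23930
link = 19970/23930 = 0.834517
Chained index = 100 × 1.229070 × 0.834517 = 102.5681

102.57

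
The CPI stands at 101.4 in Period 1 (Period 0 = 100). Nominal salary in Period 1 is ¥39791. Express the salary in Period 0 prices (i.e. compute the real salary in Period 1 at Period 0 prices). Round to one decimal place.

39241.6

Real = Nominal ÷ (Index/100) = 39791 ÷ (101.4/100)
     = 39791 ÷ 1.014 = 39241.6174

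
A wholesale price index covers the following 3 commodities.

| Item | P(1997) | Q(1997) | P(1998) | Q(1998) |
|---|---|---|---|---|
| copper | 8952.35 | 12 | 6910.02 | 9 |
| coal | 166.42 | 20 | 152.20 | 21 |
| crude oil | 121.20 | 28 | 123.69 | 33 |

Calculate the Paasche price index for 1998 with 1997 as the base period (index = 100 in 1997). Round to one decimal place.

78.9

Paasche price index uses current-period quantities as weights.
ΣP(1998)·Q(1998) = 6910.02×9 + 152.20×21 + 123.69×33 = 62190.18 + 3196.2 + 4081.77 = 69468.15
ΣP(1997)·Q(1998) = 8952.35×9 + 166.42×21 + 121.20×33 = 80571.15 + 3494.82 + 3999.6 = 88065.57
Index = 69468.15 / 88065.57 × 100 = 78.8823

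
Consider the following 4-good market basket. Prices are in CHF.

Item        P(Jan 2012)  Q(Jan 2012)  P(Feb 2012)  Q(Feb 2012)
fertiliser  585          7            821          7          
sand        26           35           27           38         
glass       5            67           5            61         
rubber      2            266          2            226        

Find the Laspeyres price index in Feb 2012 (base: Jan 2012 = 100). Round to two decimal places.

128.73

Laspeyres price index uses base-period quantities as weights.
ΣP(Feb 2012)·Q(Jan 2012) = 821×7 + 27×35 + 5×67 + 2×266 = 5747 + 945 + 335 + 532 = 7559
ΣP(Jan 2012)·Q(Jan 2012) = 585×7 + 26×35 + 5×67 + 2×266 = 4095 + 910 + 335 + 532 = 5872
Index = 7559 / 5872 × 100 = 128.7296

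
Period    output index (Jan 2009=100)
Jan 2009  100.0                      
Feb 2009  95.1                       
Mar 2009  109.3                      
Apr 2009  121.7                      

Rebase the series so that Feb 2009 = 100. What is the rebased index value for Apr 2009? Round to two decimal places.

Rebased(Apr 2009) = 121.7 / 95.1 × 100 = 127.9706

127.97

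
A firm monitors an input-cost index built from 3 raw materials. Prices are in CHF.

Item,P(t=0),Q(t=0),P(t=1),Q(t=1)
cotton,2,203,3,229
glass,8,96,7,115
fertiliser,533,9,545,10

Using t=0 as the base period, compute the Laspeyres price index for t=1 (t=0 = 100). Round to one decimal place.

Laspeyres price index uses base-period quantities as weights.
ΣP(t=1)·Q(t=0) = 3×203 + 7×96 + 545×9 = 609 + 672 + 4905 = 6186
ΣP(t=0)·Q(t=0) = 2×203 + 8×96 + 533×9 = 406 + 768 + 4797 = 5971
Index = 6186 / 5971 × 100 = 103.6007

103.6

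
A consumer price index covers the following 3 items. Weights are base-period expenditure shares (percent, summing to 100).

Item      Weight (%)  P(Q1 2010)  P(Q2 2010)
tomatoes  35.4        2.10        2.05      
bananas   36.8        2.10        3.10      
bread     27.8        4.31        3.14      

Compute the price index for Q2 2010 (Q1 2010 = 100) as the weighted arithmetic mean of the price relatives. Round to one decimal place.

109.1

tomatoes: 35.4 × (2.05/2.10) = 35.4 × 0.976190 = 34.5571
bananas: 36.8 × (3.10/2.10) = 36.8 × 1.476190 = 54.3238
bread: 27.8 × (3.14/4.31) = 27.8 × 0.728538 = 20.2534
Index = Σ wᵢ·(p₁ᵢ/p₀ᵢ) = 34.5571 + 54.3238 + 20.2534 = 109.1343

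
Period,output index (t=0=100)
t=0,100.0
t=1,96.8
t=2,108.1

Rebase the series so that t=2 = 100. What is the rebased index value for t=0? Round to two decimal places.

Rebased(t=0) = 100.0 / 108.1 × 100 = 92.5069

92.51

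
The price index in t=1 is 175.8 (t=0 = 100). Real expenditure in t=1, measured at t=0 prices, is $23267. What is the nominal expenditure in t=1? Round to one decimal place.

Nominal = Real × (Index/100) = 23267 × (175.8/100)
        = 23267 × 1.758 = 40903.3860

40903.4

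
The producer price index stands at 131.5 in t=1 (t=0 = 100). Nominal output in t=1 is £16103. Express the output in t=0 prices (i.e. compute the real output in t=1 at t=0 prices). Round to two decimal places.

12245.63

Real = Nominal ÷ (Index/100) = 16103 ÷ (131.5/100)
     = 16103 ÷ 1.315 = 12245.6274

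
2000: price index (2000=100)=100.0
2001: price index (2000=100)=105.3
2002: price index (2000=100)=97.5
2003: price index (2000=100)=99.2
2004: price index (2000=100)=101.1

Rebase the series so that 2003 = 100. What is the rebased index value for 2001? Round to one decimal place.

Rebased(2001) = 105.3 / 99.2 × 100 = 106.1492

106.1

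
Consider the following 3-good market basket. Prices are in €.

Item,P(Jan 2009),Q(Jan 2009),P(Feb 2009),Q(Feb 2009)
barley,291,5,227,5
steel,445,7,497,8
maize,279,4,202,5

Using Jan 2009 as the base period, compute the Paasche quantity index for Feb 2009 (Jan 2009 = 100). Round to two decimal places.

112.89

Paasche quantity index uses current-period prices as weights.
ΣP(Feb 2009)·Q(Feb 2009) = 227×5 + 497×8 + 202×5 = 1135 + 3976 + 1010 = 6121
ΣP(Feb 2009)·Q(Jan 2009) = 227×5 + 497×7 + 202×4 = 1135 + 3479 + 808 = 5422
Index = 6121 / 5422 × 100 = 112.8919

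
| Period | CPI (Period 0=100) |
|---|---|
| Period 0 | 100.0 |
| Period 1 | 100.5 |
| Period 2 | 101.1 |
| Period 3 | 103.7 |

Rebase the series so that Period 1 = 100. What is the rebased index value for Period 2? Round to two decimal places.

100.60

Rebased(Period 2) = 101.1 / 100.5 × 100 = 100.5970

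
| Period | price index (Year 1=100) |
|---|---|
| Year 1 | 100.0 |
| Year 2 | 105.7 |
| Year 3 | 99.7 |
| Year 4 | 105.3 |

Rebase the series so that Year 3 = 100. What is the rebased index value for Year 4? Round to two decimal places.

105.62

Rebased(Year 4) = 105.3 / 99.7 × 100 = 105.6169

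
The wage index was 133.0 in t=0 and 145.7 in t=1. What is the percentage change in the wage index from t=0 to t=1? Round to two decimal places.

Change = (145.7 − 133.0) / 133.0 × 100
       = 12.7 / 133.0 × 100 = 9.5489%

9.55%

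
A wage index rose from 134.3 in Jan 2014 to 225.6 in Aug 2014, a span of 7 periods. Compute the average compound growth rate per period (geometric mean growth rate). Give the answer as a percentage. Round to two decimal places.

7.69%

Growth factor = (225.6/134.3)^(1/7) = (1.679821)^(1/7) = 1.076913
Growth rate = 1.076913 − 1 = 0.076913 = 7.6913%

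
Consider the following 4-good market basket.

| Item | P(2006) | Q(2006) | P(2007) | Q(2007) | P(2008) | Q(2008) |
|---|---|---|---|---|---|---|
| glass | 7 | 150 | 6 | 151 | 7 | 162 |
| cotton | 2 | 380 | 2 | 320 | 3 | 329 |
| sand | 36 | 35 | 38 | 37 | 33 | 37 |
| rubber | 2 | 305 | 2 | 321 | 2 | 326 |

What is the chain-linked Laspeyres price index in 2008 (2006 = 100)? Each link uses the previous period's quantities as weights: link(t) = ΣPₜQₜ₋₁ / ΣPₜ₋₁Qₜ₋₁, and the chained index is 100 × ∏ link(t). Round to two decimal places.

105.61

Link 2006→2007:
ΣP(2007)Q(2006) = 6×150 + 2×380 + 38×35 + 2×305 = 900 + 760 + 1330 + 610 = 3600
ΣP(2006)Q(2006) = 7×150 + 2×380 + 36×35 + 2×305 = 1050 + 760 + 1260 + 610 = 3680
link = 3600/3680 = 0.978261
Link 2007→2008:
ΣP(2008)Q(2007) = 7×151 + 3×320 + 33×37 + 2×321 = 1057 + 960 + 1221 + 642 = 3880
ΣP(2007)Q(2007) = 6×151 + 2×320 + 38×37 + 2×321 = 906 + 640 + 1406 + 642 = 3594
link = 3880/3594 = 1.079577
Chained index = 100 × 0.978261 × 1.079577 = 105.6108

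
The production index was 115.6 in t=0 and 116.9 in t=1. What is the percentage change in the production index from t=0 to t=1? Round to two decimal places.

Change = (116.9 − 115.6) / 115.6 × 100
       = 1.3 / 115.6 × 100 = 1.1246%

1.12%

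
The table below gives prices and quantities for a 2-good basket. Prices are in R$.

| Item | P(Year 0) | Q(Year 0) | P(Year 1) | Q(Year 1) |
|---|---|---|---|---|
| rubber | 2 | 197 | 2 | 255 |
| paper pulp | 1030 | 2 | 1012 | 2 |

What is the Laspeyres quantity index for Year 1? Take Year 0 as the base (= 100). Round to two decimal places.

Laspeyres quantity index uses base-period prices as weights.
ΣP(Year 0)·Q(Year 1) = 2×255 + 1030×2 = 510 + 2060 = 2570
ΣP(Year 0)·Q(Year 0) = 2×197 + 1030×2 = 394 + 2060 = 2454
Index = 2570 / 2454 × 100 = 104.7270

104.73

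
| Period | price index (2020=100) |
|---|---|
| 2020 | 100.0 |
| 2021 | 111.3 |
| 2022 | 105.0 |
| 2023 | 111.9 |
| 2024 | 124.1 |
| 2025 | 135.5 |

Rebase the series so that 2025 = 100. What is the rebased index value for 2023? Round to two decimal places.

Rebased(2023) = 111.9 / 135.5 × 100 = 82.5830

82.58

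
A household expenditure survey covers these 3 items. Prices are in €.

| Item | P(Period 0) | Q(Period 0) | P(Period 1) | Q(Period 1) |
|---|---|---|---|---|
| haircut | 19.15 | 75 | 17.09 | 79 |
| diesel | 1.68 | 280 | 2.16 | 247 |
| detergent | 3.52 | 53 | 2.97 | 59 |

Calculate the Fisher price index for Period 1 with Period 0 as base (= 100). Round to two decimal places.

97.03

Laspeyres component (base-period weights):
ΣP(Period 1)Q(Period 0) = 17.09×75 + 2.16×280 + 2.97×53 = 1281.75 + 604.8 + 157.41 = 2043.96
ΣP(Period 0)Q(Period 0) = 19.15×75 + 1.68×280 + 3.52×53 = 1436.25 + 470.4 + 186.56 = 2093.21
L = 2043.96 / 2093.21 × 100 = 97.6472
Paasche component (current-period weights):
ΣP(Period 1)Q(Period 1) = 17.09×79 + 2.16×247 + 2.97×59 = 1350.11 + 533.52 + 175.23 = 2058.86
ΣP(Period 0)Q(Period 1) = 19.15×79 + 1.68×247 + 3.52×59 = 1512.85 + 414.96 + 207.68 = 2135.49
P = 2058.86 / 2135.49 × 100 = 96.4116
Fisher = √(L × P) = √(97.6472 × 96.4116) = 97.0274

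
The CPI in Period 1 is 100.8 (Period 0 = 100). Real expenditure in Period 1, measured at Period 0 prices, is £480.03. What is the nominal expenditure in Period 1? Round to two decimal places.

483.87

Nominal = Real × (Index/100) = 480.03 × (100.8/100)
        = 480.03 × 1.008 = 483.8702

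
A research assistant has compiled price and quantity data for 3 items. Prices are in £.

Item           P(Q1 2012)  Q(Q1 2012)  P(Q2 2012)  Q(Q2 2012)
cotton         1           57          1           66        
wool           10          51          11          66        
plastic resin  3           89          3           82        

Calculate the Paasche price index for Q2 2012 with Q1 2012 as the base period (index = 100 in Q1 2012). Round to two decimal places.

Paasche price index uses current-period quantities as weights.
ΣP(Q2 2012)·Q(Q2 2012) = 1×66 + 11×66 + 3×82 = 66 + 726 + 246 = 1038
ΣP(Q1 2012)·Q(Q2 2012) = 1×66 + 10×66 + 3×82 = 66 + 660 + 246 = 972
Index = 1038 / 972 × 100 = 106.7901

106.79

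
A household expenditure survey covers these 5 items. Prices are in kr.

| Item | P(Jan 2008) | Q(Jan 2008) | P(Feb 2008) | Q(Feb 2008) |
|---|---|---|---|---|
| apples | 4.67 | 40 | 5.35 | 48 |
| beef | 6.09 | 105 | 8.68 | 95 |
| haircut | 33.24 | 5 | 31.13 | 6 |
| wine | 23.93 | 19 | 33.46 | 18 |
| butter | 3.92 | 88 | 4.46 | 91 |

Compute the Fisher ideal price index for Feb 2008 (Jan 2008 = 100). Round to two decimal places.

Laspeyres component (base-period weights):
ΣP(Feb 2008)Q(Jan 2008) = 5.35×40 + 8.68×105 + 31.13×5 + 33.46×19 + 4.46×88 = 214 + 911.4 + 155.65 + 635.74 + 392.48 = 2309.27
ΣP(Jan 2008)Q(Jan 2008) = 4.67×40 + 6.09×105 + 33.24×5 + 23.93×19 + 3.92×88 = 186.8 + 639.45 + 166.2 + 454.67 + 344.96 = 1792.08
L = 2309.27 / 1792.08 × 100 = 128.8598
Paasche component (current-period weights):
ΣP(Feb 2008)Q(Feb 2008) = 5.35×48 + 8.68×95 + 31.13×6 + 33.46×18 + 4.46×91 = 256.8 + 824.6 + 186.78 + 602.28 + 405.86 = 2276.32
ΣP(Jan 2008)Q(Feb 2008) = 4.67×48 + 6.09×95 + 33.24×6 + 23.93×18 + 3.92×91 = 224.16 + 578.55 + 199.44 + 430.74 + 356.72 = 1789.61
P = 2276.32 / 1789.61 × 100 = 127.1964
Fisher = √(L × P) = √(128.8598 × 127.1964) = 128.0254

128.03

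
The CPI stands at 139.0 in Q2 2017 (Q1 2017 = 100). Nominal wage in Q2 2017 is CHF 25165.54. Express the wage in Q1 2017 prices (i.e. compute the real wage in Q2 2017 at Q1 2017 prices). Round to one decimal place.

18104.7

Real = Nominal ÷ (Index/100) = 25165.54 ÷ (139.0/100)
     = 25165.54 ÷ 1.390 = 18104.7050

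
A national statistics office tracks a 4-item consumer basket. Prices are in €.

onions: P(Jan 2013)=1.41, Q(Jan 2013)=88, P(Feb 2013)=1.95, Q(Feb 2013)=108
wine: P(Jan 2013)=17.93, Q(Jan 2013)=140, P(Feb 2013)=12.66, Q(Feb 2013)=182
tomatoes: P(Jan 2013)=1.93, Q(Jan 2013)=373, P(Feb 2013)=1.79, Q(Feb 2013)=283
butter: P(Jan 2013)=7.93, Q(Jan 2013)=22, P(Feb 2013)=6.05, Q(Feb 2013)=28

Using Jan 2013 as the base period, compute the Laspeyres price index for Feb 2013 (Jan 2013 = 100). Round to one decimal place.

Laspeyres price index uses base-period quantities as weights.
ΣP(Feb 2013)·Q(Jan 2013) = 1.95×88 + 12.66×140 + 1.79×373 + 6.05×22 = 171.6 + 1772.4 + 667.67 + 133.1 = 2744.77
ΣP(Jan 2013)·Q(Jan 2013) = 1.41×88 + 17.93×140 + 1.93×373 + 7.93×22 = 124.08 + 2510.2 + 719.89 + 174.46 = 3528.63
Index = 2744.77 / 3528.63 × 100 = 77.7857

77.8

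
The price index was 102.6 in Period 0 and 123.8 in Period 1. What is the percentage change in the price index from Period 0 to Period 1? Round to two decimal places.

Change = (123.8 − 102.6) / 102.6 × 100
       = 21.2 / 102.6 × 100 = 20.6628%

20.66%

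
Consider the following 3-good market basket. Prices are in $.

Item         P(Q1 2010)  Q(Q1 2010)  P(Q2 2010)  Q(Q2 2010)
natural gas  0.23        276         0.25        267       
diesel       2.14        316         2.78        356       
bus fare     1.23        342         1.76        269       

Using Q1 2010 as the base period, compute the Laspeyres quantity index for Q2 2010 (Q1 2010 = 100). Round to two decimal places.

99.46

Laspeyres quantity index uses base-period prices as weights.
ΣP(Q1 2010)·Q(Q2 2010) = 0.23×267 + 2.14×356 + 1.23×269 = 61.41 + 761.84 + 330.87 = 1154.12
ΣP(Q1 2010)·Q(Q1 2010) = 0.23×276 + 2.14×316 + 1.23×342 = 63.48 + 676.24 + 420.66 = 1160.38
Index = 1154.12 / 1160.38 × 100 = 99.4605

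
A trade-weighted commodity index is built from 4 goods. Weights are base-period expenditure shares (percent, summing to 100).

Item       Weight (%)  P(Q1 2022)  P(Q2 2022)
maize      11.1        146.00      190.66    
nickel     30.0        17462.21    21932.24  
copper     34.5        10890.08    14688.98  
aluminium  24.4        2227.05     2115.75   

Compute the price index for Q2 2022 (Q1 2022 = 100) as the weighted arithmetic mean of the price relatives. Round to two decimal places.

121.89

maize: 11.1 × (190.66/146.00) = 11.1 × 1.305890 = 14.4954
nickel: 30.0 × (21932.24/17462.21) = 30.0 × 1.255983 = 37.6795
copper: 34.5 × (14688.98/10890.08) = 34.5 × 1.348840 = 46.5350
aluminium: 24.4 × (2115.75/2227.05) = 24.4 × 0.950024 = 23.1806
Index = Σ wᵢ·(p₁ᵢ/p₀ᵢ) = 14.4954 + 37.6795 + 46.5350 + 23.1806 = 121.8904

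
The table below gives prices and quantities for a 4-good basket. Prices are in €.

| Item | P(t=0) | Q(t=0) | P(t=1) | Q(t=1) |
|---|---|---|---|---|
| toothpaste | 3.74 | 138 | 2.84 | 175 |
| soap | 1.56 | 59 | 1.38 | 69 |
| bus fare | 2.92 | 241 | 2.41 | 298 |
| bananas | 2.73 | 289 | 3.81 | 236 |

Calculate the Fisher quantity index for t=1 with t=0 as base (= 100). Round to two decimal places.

Laspeyres component (base-period weights):
ΣP(t=0)Q(t=1) = 3.74×175 + 1.56×69 + 2.92×298 + 2.73×236 = 654.5 + 107.64 + 870.16 + 644.28 = 2276.58
ΣP(t=0)Q(t=0) = 3.74×138 + 1.56×59 + 2.92×241 + 2.73×289 = 516.12 + 92.04 + 703.72 + 788.97 = 2100.85
L = 2276.58 / 2100.85 × 100 = 108.3647
Paasche component (current-period weights):
ΣP(t=1)Q(t=1) = 2.84×175 + 1.38×69 + 2.41×298 + 3.81×236 = 497 + 95.22 + 718.18 + 899.16 = 2209.56
ΣP(t=1)Q(t=0) = 2.84×138 + 1.38×59 + 2.41×241 + 3.81×289 = 391.92 + 81.42 + 580.81 + 1101.09 = 2155.24
P = 2209.56 / 2155.24 × 100 = 102.5204
Fisher = √(L × P) = √(108.3647 × 102.5204) = 105.4020

105.40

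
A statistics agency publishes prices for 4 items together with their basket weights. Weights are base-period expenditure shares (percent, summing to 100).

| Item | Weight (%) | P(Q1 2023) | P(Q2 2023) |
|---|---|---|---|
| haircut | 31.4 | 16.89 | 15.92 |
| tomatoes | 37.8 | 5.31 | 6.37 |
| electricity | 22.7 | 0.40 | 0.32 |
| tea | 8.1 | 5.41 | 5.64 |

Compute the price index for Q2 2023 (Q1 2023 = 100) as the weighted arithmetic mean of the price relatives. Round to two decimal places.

101.55

haircut: 31.4 × (15.92/16.89) = 31.4 × 0.942570 = 29.5967
tomatoes: 37.8 × (6.37/5.31) = 37.8 × 1.199623 = 45.3458
electricity: 22.7 × (0.32/0.40) = 22.7 × 0.800000 = 18.1600
tea: 8.1 × (5.64/5.41) = 8.1 × 1.042514 = 8.4444
Index = Σ wᵢ·(p₁ᵢ/p₀ᵢ) = 29.5967 + 45.3458 + 18.1600 + 8.4444 = 101.5468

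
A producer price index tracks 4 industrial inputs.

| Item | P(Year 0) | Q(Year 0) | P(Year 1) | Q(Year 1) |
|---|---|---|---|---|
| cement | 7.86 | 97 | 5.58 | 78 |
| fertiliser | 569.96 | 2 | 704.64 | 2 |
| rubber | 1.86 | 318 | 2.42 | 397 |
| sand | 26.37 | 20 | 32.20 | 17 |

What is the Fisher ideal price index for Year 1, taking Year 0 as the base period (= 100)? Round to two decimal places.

Laspeyres component (base-period weights):
ΣP(Year 1)Q(Year 0) = 5.58×97 + 704.64×2 + 2.42×318 + 32.20×20 = 541.26 + 1409.28 + 769.56 + 644 = 3364.1
ΣP(Year 0)Q(Year 0) = 7.86×97 + 569.96×2 + 1.86×318 + 26.37×20 = 762.42 + 1139.92 + 591.48 + 527.4 = 3021.22
L = 3364.1 / 3021.22 × 100 = 111.3491
Paasche component (current-period weights):
ΣP(Year 1)Q(Year 1) = 5.58×78 + 704.64×2 + 2.42×397 + 32.20×17 = 435.24 + 1409.28 + 960.74 + 547.4 = 3352.66
ΣP(Year 0)Q(Year 1) = 7.86×78 + 569.96×2 + 1.86×397 + 26.37×17 = 613.08 + 1139.92 + 738.42 + 448.29 = 2939.71
P = 3352.66 / 2939.71 × 100 = 114.0473
Fisher = √(L × P) = √(111.3491 × 114.0473) = 112.6901

112.69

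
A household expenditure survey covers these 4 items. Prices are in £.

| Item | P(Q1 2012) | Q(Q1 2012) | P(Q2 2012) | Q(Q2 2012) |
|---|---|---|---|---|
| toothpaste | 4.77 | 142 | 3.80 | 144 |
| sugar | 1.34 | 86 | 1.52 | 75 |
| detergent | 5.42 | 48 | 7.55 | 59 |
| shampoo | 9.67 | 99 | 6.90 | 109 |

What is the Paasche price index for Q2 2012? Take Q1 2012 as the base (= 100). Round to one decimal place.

Paasche price index uses current-period quantities as weights.
ΣP(Q2 2012)·Q(Q2 2012) = 3.80×144 + 1.52×75 + 7.55×59 + 6.90×109 = 547.2 + 114 + 445.45 + 752.1 = 1858.75
ΣP(Q1 2012)·Q(Q2 2012) = 4.77×144 + 1.34×75 + 5.42×59 + 9.67×109 = 686.88 + 100.5 + 319.78 + 1054.03 = 2161.19
Index = 1858.75 / 2161.19 × 100 = 86.0059

86.0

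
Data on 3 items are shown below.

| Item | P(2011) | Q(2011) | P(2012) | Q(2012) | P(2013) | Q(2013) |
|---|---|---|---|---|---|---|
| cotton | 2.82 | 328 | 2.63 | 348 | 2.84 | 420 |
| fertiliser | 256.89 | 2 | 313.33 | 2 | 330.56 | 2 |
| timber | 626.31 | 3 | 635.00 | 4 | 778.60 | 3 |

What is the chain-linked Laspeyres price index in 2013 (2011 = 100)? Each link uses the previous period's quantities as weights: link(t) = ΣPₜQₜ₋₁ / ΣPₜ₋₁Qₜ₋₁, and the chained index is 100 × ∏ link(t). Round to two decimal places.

Link 2011→2012:
ΣP(2012)Q(2011) = 2.63×328 + 313.33×2 + 635.00×3 = 862.64 + 626.66 + 1905 = 3394.3
ΣP(2011)Q(2011) = 2.82×328 + 256.89×2 + 626.31×3 = 924.96 + 513.78 + 1878.93 = 3317.67
link = 3394.3/3317.67 = 1.023098
Link 2012→2013:
ΣP(2013)Q(2012) = 2.84×348 + 330.56×2 + 778.60×4 = 988.32 + 661.12 + 3114.4 = 4763.84
ΣP(2012)Q(2012) = 2.63×348 + 313.33×2 + 635.00×4 = 915.24 + 626.66 + 2540 = 4081.9
link = 4763.84/4081.9 = 1.167064
Chained index = 100 × 1.023098 × 1.167064 = 119.4021

119.40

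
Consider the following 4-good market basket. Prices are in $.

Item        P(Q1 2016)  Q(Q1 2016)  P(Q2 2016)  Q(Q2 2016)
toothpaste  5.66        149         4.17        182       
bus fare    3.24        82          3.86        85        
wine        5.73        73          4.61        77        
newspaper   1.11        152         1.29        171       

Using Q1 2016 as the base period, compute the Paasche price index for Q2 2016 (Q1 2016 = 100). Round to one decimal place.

Paasche price index uses current-period quantities as weights.
ΣP(Q2 2016)·Q(Q2 2016) = 4.17×182 + 3.86×85 + 4.61×77 + 1.29×171 = 758.94 + 328.1 + 354.97 + 220.59 = 1662.6
ΣP(Q1 2016)·Q(Q2 2016) = 5.66×182 + 3.24×85 + 5.73×77 + 1.11×171 = 1030.12 + 275.4 + 441.21 + 189.81 = 1936.54
Index = 1662.6 / 1936.54 × 100 = 85.8542

85.9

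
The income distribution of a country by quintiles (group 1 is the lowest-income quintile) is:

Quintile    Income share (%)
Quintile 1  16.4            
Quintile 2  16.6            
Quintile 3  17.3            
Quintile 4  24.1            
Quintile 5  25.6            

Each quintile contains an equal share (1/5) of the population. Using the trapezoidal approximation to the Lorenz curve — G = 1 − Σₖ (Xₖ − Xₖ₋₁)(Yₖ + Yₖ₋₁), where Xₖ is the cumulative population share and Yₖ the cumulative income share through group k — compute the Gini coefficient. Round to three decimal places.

0.104

Cumulative income shares Yₖ: 0.1640, 0.3300, 0.5030, 0.7440, 1.0000
Σ (Xₖ−Xₖ₋₁)(Yₖ+Yₖ₋₁) = (1/5)(0.1640+0.0000) + (1/5)(0.3300+0.1640) + (1/5)(0.5030+0.3300) + (1/5)(0.7440+0.5030) + (1/5)(1.0000+0.7440)
  = 0.0328 + 0.0988 + 0.1666 + 0.2494 + 0.3488 = 0.8964
G = 1 − 0.8964 = 0.1036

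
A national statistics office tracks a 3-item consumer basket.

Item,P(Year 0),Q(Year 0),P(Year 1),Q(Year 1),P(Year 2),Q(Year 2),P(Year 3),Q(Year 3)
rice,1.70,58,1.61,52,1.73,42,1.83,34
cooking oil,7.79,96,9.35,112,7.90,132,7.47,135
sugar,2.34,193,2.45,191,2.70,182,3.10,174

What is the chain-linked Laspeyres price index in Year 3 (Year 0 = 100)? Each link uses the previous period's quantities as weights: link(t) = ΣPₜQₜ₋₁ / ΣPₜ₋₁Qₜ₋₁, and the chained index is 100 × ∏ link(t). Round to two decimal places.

Link Year 0→Year 1:
ΣP(Year 1)Q(Year 0) = 1.61×58 + 9.35×96 + 2.45×193 = 93.38 + 897.6 + 472.85 = 1463.83
ΣP(Year 0)Q(Year 0) = 1.70×58 + 7.79×96 + 2.34×193 = 98.6 + 747.84 + 451.62 = 1298.06
link = 1463.83/1298.06 = 1.127706
Link Year 1→Year 2:
ΣP(Year 2)Q(Year 1) = 1.73×52 + 7.90×112 + 2.70×191 = 89.96 + 884.8 + 515.7 = 1490.46
ΣP(Year 1)Q(Year 1) = 1.61×52 + 9.35×112 + 2.45×191 = 83.72 + 1047.2 + 467.95 = 1598.87
link = 1490.46/1598.87 = 0.932196
Link Year 2→Year 3:
ΣP(Year 3)Q(Year 2) = 1.83×42 + 7.47×132 + 3.10×182 = 76.86 + 986.04 + 564.2 = 1627.1
ΣP(Year 2)Q(Year 2) = 1.73×42 + 7.90×132 + 2.70×182 = 72.66 + 1042.8 + 491.4 = 1606.86
link = 1627.1/1606.86 = 1.012596
Chained index = 100 × 1.127706 × 0.932196 × 1.012596 = 106.4484

106.45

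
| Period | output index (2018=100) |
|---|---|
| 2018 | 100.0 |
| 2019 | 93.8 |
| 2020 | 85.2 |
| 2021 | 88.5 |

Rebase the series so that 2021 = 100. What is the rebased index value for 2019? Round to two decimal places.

Rebased(2019) = 93.8 / 88.5 × 100 = 105.9887

105.99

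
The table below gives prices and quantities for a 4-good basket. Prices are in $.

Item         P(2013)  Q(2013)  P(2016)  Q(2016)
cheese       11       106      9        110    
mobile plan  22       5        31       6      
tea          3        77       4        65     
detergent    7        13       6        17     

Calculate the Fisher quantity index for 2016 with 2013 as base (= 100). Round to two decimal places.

103.25

Laspeyres component (base-period weights):
ΣP(2013)Q(2016) = 11×110 + 22×6 + 3×65 + 7×17 = 1210 + 132 + 195 + 119 = 1656
ΣP(2013)Q(2013) = 11×106 + 22×5 + 3×77 + 7×13 = 1166 + 110 + 231 + 91 = 1598
L = 1656 / 1598 × 100 = 103.6295
Paasche component (current-period weights):
ΣP(2016)Q(2016) = 9×110 + 31×6 + 4×65 + 6×17 = 990 + 186 + 260 + 102 = 1538
ΣP(2016)Q(2013) = 9×106 + 31×5 + 4×77 + 6×13 = 954 + 155 + 308 + 78 = 1495
P = 1538 / 1495 × 100 = 102.8763
Fisher = √(L × P) = √(103.6295 × 102.8763) = 103.2522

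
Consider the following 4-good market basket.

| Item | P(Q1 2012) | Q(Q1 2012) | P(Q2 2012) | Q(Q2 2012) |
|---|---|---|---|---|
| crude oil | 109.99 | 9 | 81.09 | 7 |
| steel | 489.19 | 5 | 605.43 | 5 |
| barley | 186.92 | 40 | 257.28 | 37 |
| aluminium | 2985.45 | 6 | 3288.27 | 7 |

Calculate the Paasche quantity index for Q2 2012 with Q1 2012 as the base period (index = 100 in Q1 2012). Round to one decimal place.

107.0

Paasche quantity index uses current-period prices as weights.
ΣP(Q2 2012)·Q(Q2 2012) = 81.09×7 + 605.43×5 + 257.28×37 + 3288.27×7 = 567.63 + 3027.15 + 9519.36 + 23017.89 = 36132.03
ΣP(Q2 2012)·Q(Q1 2012) = 81.09×9 + 605.43×5 + 257.28×40 + 3288.27×6 = 729.81 + 3027.15 + 10291.2 + 19729.62 = 33777.78
Index = 36132.03 / 33777.78 × 100 = 106.9698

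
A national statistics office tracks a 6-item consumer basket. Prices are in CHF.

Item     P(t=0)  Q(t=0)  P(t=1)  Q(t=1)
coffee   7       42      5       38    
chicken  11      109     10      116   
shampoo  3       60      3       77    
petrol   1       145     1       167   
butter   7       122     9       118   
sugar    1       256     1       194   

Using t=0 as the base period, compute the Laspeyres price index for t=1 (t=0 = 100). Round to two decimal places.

101.74

Laspeyres price index uses base-period quantities as weights.
ΣP(t=1)·Q(t=0) = 5×42 + 10×109 + 3×60 + 1×145 + 9×122 + 1×256 = 210 + 1090 + 180 + 145 + 1098 + 256 = 2979
ΣP(t=0)·Q(t=0) = 7×42 + 11×109 + 3×60 + 1×145 + 7×122 + 1×256 = 294 + 1199 + 180 + 145 + 854 + 256 = 2928
Index = 2979 / 2928 × 100 = 101.7418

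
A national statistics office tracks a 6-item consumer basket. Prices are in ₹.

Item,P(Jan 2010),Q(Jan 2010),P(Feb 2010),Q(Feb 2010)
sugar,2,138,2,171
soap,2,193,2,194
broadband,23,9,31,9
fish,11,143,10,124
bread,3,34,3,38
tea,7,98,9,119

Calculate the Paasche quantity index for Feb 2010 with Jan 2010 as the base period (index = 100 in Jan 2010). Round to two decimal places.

102.35

Paasche quantity index uses current-period prices as weights.
ΣP(Feb 2010)·Q(Feb 2010) = 2×171 + 2×194 + 31×9 + 10×124 + 3×38 + 9×119 = 342 + 388 + 279 + 1240 + 114 + 1071 = 3434
ΣP(Feb 2010)·Q(Jan 2010) = 2×138 + 2×193 + 31×9 + 10×143 + 3×34 + 9×98 = 276 + 386 + 279 + 1430 + 102 + 882 = 3355
Index = 3434 / 3355 × 100 = 102.3547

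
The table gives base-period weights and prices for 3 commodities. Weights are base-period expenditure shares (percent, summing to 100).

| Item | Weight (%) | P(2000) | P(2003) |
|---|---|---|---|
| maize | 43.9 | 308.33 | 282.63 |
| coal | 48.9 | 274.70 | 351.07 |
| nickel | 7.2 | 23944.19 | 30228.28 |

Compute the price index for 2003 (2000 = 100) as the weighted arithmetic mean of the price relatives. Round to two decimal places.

111.83

maize: 43.9 × (282.63/308.33) = 43.9 × 0.916648 = 40.2408
coal: 48.9 × (351.07/274.70) = 48.9 × 1.278012 = 62.4948
nickel: 7.2 × (30228.28/23944.19) = 7.2 × 1.262447 = 9.0896
Index = Σ wᵢ·(p₁ᵢ/p₀ᵢ) = 40.2408 + 62.4948 + 9.0896 = 111.8253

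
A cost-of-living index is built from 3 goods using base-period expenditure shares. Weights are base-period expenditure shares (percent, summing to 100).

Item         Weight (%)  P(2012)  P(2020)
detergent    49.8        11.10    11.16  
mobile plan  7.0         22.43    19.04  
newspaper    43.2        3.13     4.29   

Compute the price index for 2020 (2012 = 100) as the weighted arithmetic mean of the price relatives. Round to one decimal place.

detergent: 49.8 × (11.16/11.10) = 49.8 × 1.005405 = 50.0692
mobile plan: 7.0 × (19.04/22.43) = 7.0 × 0.848863 = 5.9420
newspaper: 43.2 × (4.29/3.13) = 43.2 × 1.370607 = 59.2102
Index = Σ wᵢ·(p₁ᵢ/p₀ᵢ) = 50.0692 + 5.9420 + 59.2102 = 115.2215

115.2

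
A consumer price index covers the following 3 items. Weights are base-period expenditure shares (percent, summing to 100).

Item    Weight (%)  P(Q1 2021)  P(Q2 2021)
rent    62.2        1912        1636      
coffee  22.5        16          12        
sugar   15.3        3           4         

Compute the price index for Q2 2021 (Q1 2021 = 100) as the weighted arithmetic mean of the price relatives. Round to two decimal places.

rent: 62.2 × (1636/1912) = 62.2 × 0.855649 = 53.2213
coffee: 22.5 × (12/16) = 22.5 × 0.750000 = 16.8750
sugar: 15.3 × (4/3) = 15.3 × 1.333333 = 20.4000
Index = Σ wᵢ·(p₁ᵢ/p₀ᵢ) = 53.2213 + 16.8750 + 20.4000 = 90.4963

90.50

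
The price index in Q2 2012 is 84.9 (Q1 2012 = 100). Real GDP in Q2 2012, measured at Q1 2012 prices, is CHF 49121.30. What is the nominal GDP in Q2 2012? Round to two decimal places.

Nominal = Real × (Index/100) = 49121.30 × (84.9/100)
        = 49121.30 × 0.849 = 41703.9837

41703.98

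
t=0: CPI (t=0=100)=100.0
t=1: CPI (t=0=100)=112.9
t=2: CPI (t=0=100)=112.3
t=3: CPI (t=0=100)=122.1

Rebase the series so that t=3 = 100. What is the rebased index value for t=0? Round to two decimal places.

81.90

Rebased(t=0) = 100.0 / 122.1 × 100 = 81.9001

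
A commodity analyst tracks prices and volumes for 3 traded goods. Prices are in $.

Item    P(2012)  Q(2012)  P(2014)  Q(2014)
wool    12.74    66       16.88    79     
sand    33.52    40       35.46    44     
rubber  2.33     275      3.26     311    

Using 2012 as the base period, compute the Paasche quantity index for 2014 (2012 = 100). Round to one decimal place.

114.0

Paasche quantity index uses current-period prices as weights.
ΣP(2014)·Q(2014) = 16.88×79 + 35.46×44 + 3.26×311 = 1333.52 + 1560.24 + 1013.86 = 3907.62
ΣP(2014)·Q(2012) = 16.88×66 + 35.46×40 + 3.26×275 = 1114.08 + 1418.4 + 896.5 = 3428.98
Index = 3907.62 / 3428.98 × 100 = 113.9587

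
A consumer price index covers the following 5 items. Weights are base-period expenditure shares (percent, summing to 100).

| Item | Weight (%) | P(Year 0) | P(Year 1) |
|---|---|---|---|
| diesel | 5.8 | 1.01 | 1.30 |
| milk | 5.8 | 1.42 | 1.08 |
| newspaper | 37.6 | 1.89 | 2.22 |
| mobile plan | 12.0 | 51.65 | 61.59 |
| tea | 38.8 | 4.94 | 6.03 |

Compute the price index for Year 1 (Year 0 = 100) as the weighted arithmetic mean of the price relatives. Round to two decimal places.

117.71

diesel: 5.8 × (1.30/1.01) = 5.8 × 1.287129 = 7.4653
milk: 5.8 × (1.08/1.42) = 5.8 × 0.760563 = 4.4113
newspaper: 37.6 × (2.22/1.89) = 37.6 × 1.174603 = 44.1651
mobile plan: 12.0 × (61.59/51.65) = 12.0 × 1.192449 = 14.3094
tea: 38.8 × (6.03/4.94) = 38.8 × 1.220648 = 47.3611
Index = Σ wᵢ·(p₁ᵢ/p₀ᵢ) = 7.4653 + 4.4113 + 44.1651 + 14.3094 + 47.3611 = 117.7122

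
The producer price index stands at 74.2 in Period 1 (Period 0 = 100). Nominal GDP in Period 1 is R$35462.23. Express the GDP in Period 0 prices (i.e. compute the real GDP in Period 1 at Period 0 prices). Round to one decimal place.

Real = Nominal ÷ (Index/100) = 35462.23 ÷ (74.2/100)
     = 35462.23 ÷ 0.742 = 47792.7628

47792.8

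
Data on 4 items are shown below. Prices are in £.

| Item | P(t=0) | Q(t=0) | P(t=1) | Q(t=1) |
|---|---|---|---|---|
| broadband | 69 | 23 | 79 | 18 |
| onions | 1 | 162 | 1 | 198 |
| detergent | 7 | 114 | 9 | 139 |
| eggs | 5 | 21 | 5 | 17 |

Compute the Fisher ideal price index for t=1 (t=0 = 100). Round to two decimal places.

Laspeyres component (base-period weights):
ΣP(t=1)Q(t=0) = 79×23 + 1×162 + 9×114 + 5×21 = 1817 + 162 + 1026 + 105 = 3110
ΣP(t=0)Q(t=0) = 69×23 + 1×162 + 7×114 + 5×21 = 1587 + 162 + 798 + 105 = 2652
L = 3110 / 2652 × 100 = 117.2700
Paasche component (current-period weights):
ΣP(t=1)Q(t=1) = 79×18 + 1×198 + 9×139 + 5×17 = 1422 + 198 + 1251 + 85 = 2956
ΣP(t=0)Q(t=1) = 69×18 + 1×198 + 7×139 + 5×17 = 1242 + 198 + 973 + 85 = 2498
P = 2956 / 2498 × 100 = 118.3347
Fisher = √(L × P) = √(117.2700 × 118.3347) = 117.8011

117.80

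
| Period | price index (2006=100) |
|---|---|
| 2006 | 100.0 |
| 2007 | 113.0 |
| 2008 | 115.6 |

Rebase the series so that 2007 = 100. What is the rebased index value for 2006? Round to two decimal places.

88.50

Rebased(2006) = 100.0 / 113.0 × 100 = 88.4956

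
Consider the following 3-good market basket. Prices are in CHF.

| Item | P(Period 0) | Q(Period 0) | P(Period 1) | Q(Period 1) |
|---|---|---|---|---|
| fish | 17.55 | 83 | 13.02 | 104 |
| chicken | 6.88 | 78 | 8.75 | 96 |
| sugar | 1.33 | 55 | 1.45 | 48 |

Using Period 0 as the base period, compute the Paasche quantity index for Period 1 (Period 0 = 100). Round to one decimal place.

Paasche quantity index uses current-period prices as weights.
ΣP(Period 1)·Q(Period 1) = 13.02×104 + 8.75×96 + 1.45×48 = 1354.08 + 840 + 69.6 = 2263.68
ΣP(Period 1)·Q(Period 0) = 13.02×83 + 8.75×78 + 1.45×55 = 1080.66 + 682.5 + 79.75 = 1842.91
Index = 2263.68 / 1842.91 × 100 = 122.8318

122.8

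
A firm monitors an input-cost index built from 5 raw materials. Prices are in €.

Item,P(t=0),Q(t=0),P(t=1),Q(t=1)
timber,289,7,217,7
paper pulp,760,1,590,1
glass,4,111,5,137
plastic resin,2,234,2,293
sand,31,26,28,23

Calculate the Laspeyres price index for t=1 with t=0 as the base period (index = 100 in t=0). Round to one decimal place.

85.8

Laspeyres price index uses base-period quantities as weights.
ΣP(t=1)·Q(t=0) = 217×7 + 590×1 + 5×111 + 2×234 + 28×26 = 1519 + 590 + 555 + 468 + 728 = 3860
ΣP(t=0)·Q(t=0) = 289×7 + 760×1 + 4×111 + 2×234 + 31×26 = 2023 + 760 + 444 + 468 + 806 = 4501
Index = 3860 / 4501 × 100 = 85.7587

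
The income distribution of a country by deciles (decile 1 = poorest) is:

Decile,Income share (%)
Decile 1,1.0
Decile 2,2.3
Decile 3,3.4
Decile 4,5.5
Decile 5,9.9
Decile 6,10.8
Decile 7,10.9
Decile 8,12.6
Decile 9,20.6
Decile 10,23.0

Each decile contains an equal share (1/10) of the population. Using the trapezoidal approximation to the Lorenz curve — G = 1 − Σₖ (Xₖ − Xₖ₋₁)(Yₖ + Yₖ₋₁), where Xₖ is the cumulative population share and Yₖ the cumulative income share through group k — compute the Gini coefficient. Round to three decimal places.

0.389

Cumulative income shares Yₖ: 0.0100, 0.0330, 0.0670, 0.1220, 0.2210, 0.3290, 0.4380, 0.5640, 0.7700, 1.0000
Σ (Xₖ−Xₖ₋₁)(Yₖ+Yₖ₋₁) = (1/10)(0.0100+0.0000) + (1/10)(0.0330+0.0100) + (1/10)(0.0670+0.0330) + (1/10)(0.1220+0.0670) + (1/10)(0.2210+0.1220) + (1/10)(0.3290+0.2210) + (1/10)(0.4380+0.3290) + (1/10)(0.5640+0.4380) + (1/10)(0.7700+0.5640) + (1/10)(1.0000+0.7700)
  = 0.0010 + 0.0043 + 0.0100 + 0.0189 + 0.0343 + 0.0550 + 0.0767 + 0.1002 + 0.1334 + 0.1770 = 0.6108
G = 1 − 0.6108 = 0.3892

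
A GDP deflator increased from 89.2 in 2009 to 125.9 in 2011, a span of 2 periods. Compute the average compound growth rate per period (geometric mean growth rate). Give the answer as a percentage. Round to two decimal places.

Growth factor = (125.9/89.2)^(1/2) = (1.411435)^(1/2) = 1.188038
Growth rate = 1.188038 − 1 = 0.188038 = 18.8038%

18.80%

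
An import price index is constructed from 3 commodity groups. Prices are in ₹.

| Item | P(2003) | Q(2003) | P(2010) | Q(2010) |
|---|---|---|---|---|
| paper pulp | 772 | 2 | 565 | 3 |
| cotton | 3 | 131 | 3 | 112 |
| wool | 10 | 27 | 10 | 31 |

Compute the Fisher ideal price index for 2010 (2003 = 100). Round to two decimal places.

Laspeyres component (base-period weights):
ΣP(2010)Q(2003) = 565×2 + 3×131 + 10×27 = 1130 + 393 + 270 = 1793
ΣP(2003)Q(2003) = 772×2 + 3×131 + 10×27 = 1544 + 393 + 270 = 2207
L = 1793 / 2207 × 100 = 81.2415
Paasche component (current-period weights):
ΣP(2010)Q(2010) = 565×3 + 3×112 + 10×31 = 1695 + 336 + 310 = 2341
ΣP(2003)Q(2010) = 772×3 + 3×112 + 10×31 = 2316 + 336 + 310 = 2962
P = 2341 / 2962 × 100 = 79.0344
Fisher = √(L × P) = √(81.2415 × 79.0344) = 80.1304

80.13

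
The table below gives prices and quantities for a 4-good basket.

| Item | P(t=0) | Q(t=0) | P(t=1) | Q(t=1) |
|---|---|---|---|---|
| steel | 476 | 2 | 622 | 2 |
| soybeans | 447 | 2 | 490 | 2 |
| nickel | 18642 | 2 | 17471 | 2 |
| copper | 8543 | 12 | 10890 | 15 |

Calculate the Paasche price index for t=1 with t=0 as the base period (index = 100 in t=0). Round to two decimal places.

119.87

Paasche price index uses current-period quantities as weights.
ΣP(t=1)·Q(t=1) = 622×2 + 490×2 + 17471×2 + 10890×15 = 1244 + 980 + 34942 + 163350 = 200516
ΣP(t=0)·Q(t=1) = 476×2 + 447×2 + 18642×2 + 8543×15 = 952 + 894 + 37284 + 128145 = 167275
Index = 200516 / 167275 × 100 = 119.8721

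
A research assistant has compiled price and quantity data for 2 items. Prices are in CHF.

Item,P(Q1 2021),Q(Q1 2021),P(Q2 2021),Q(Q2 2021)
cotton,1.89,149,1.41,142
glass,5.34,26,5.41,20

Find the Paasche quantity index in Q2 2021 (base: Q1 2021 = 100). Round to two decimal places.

87.93

Paasche quantity index uses current-period prices as weights.
ΣP(Q2 2021)·Q(Q2 2021) = 1.41×142 + 5.41×20 = 200.22 + 108.2 = 308.42
ΣP(Q2 2021)·Q(Q1 2021) = 1.41×149 + 5.41×26 = 210.09 + 140.66 = 350.75
Index = 308.42 / 350.75 × 100 = 87.9316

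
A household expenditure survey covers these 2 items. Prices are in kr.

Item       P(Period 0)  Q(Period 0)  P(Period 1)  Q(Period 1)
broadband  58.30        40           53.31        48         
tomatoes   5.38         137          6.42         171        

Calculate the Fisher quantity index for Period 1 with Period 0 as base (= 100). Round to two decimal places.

Laspeyres component (base-period weights):
ΣP(Period 0)Q(Period 1) = 58.30×48 + 5.38×171 = 2798.4 + 919.98 = 3718.38
ΣP(Period 0)Q(Period 0) = 58.30×40 + 5.38×137 = 2332 + 737.06 = 3069.06
L = 3718.38 / 3069.06 × 100 = 121.1570
Paasche component (current-period weights):
ΣP(Period 1)Q(Period 1) = 53.31×48 + 6.42×171 = 2558.88 + 1097.82 = 3656.7
ΣP(Period 1)Q(Period 0) = 53.31×40 + 6.42×137 = 2132.4 + 879.54 = 3011.94
P = 3656.7 / 3011.94 × 100 = 121.4068
Fisher = √(L × P) = √(121.1570 × 121.4068) = 121.2818

121.28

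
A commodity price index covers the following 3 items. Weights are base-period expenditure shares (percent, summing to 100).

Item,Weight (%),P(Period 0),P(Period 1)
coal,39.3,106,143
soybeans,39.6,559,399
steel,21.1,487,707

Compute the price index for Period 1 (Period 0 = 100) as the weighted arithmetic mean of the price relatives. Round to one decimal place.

coal: 39.3 × (143/106) = 39.3 × 1.349057 = 53.0179
soybeans: 39.6 × (399/559) = 39.6 × 0.713775 = 28.2655
steel: 21.1 × (707/487) = 21.1 × 1.451745 = 30.6318
Index = Σ wᵢ·(p₁ᵢ/p₀ᵢ) = 53.0179 + 28.2655 + 30.6318 = 111.9152

111.9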